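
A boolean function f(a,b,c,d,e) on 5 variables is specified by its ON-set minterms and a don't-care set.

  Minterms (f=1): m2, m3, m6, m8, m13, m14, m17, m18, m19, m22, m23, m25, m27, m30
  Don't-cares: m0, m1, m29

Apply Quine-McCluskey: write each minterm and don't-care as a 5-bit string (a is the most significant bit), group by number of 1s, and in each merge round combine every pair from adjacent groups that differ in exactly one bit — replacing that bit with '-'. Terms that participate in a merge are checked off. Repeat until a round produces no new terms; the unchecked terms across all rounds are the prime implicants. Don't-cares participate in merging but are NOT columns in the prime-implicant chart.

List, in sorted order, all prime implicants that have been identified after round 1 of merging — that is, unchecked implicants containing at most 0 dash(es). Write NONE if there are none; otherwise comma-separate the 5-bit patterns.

NONE

size-2^0 implicants → 00000(✓)  00001(✓)  00010(✓)  00011(✓)  00110(✓)  01000(✓)  01101(✓)  01110(✓)  10001(✓)  10010(✓)  10011(✓)  10110(✓)  10111(✓)  11001(✓)  11011(✓)  11101(✓)  11110(✓)
size-2^1 implicants → -0001(✓)  -0010(✓)  -0011(✓)  -0110(✓)  -1101  -1110(✓)  0-000  0-110(✓)  00-10(✓)  000-0(✓)  000-1(✓)  0000-(✓)  0001-(✓)  1-001(✓)  1-011(✓)  1-110(✓)  10-10(✓)  10-11(✓)  100-1(✓)  1001-(✓)  1011-(✓)  11-01  110-1(✓)
size-2^2 implicants → --110  -0-10  -00-1  -001-  000--  1-0-1  10-1-
Unchecked terms (primes): --110, -0-10, -00-1, -001-, -1101, 0-000, 000--, 1-0-1, 10-1-, 11-01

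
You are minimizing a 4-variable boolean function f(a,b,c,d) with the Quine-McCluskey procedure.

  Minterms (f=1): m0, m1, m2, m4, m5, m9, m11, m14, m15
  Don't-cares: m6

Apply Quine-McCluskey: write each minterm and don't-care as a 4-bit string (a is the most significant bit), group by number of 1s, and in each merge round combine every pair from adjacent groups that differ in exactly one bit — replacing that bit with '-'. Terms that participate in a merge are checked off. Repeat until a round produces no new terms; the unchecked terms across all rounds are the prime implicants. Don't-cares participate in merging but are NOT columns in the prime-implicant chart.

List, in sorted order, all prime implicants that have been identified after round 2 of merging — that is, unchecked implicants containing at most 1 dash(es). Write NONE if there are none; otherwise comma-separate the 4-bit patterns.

-001, -110, 1-11, 10-1, 111-

[col 0] 0000*, 0001*, 0010*, 0100*, 0101*, 0110*, 1001*, 1011*, 1110*, 1111*
[col 1] -001, -110, 0-00*, 0-01*, 0-10*, 00-0*, 000-*, 01-0*, 010-*, 1-11, 10-1, 111-
[col 2] 0--0, 0-0-
Prime implicants: -001, -110, 0--0, 0-0-, 1-11, 10-1, 111-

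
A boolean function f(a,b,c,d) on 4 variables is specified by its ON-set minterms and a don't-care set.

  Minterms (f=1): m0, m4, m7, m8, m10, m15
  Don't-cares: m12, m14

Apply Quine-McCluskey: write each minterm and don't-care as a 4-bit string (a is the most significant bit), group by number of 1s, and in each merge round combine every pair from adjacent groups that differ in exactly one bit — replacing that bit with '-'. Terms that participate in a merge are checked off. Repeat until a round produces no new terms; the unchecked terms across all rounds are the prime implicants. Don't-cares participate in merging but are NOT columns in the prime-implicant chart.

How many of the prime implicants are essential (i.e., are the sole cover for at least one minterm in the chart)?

3

size-2^0 implicants → 0000(✓)  0100(✓)  0111(✓)  1000(✓)  1010(✓)  1100(✓)  1110(✓)  1111(✓)
size-2^1 implicants → -000(✓)  -100(✓)  -111  0-00(✓)  1-00(✓)  1-10(✓)  10-0(✓)  11-0(✓)  111-
size-2^2 implicants → --00  1--0
Unchecked terms (primes): --00, -111, 1--0, 111-
Minterm coverage:
  m0 ⊆ --00 [E]
  m4 ⊆ --00 [E]
  m7 ⊆ -111 [E]
  m8 ⊆ --00,1--0
  m10 ⊆ 1--0 [E]
  m15 ⊆ -111,111-
E = {--00, -111, 1--0}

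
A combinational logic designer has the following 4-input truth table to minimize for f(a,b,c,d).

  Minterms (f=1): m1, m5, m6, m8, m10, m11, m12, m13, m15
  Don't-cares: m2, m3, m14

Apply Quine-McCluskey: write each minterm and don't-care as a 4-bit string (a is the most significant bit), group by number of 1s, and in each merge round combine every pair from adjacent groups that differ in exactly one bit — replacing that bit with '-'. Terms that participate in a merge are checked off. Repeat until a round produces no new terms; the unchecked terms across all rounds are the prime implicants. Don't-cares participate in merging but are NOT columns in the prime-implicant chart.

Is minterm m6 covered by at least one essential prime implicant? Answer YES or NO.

YES

Round 0: 0001✓ 0010✓ 0011✓ 0101✓ 0110✓ 1000✓ 1010✓ 1011✓ 1100✓ 1101✓ 1110✓ 1111✓
Round 1: -010✓ -011✓ -101 -110✓ 0-01 0-10✓ 00-1 001-✓ 1-00✓ 1-10✓ 1-11✓ 10-0✓ 101-✓ 11-0✓ 11-1✓ 110-✓ 111-✓
Round 2: --10 -01- 1--0 1-1- 11--
PIs = {--10, -01-, -101, 0-01, 00-1, 1--0, 1-1-, 11--}
Coverage chart:
  m1: 0-01,00-1
  m5: -101,0-01
  m6: --10 ←essential
  m8: 1--0 ←essential
  m10: --10,-01-,1--0,1-1-
  m11: -01-,1-1-
  m12: 1--0,11--
  m13: -101,11--
  m15: 1-1-,11--
Essential: --10, 1--0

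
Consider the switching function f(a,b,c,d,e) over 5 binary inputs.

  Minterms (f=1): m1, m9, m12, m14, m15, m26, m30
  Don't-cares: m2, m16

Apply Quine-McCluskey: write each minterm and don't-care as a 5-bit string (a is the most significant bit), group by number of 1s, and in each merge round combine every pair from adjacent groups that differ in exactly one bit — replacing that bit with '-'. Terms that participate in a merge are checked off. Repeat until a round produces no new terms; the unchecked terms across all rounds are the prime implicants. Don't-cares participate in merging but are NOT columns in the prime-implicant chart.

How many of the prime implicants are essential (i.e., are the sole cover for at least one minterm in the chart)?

4

Round 0: 00001✓ 00010 01001✓ 01100✓ 01110✓ 01111✓ 10000 11010✓ 11110✓
Round 1: -1110 0-001 011-0 0111- 11-10
PIs = {-1110, 0-001, 00010, 011-0, 0111-, 10000, 11-10}
Coverage chart:
  m1: 0-001 ←essential
  m9: 0-001 ←essential
  m12: 011-0 ←essential
  m14: -1110,011-0,0111-
  m15: 0111- ←essential
  m26: 11-10 ←essential
  m30: -1110,11-10
Essential: 0-001, 011-0, 0111-, 11-10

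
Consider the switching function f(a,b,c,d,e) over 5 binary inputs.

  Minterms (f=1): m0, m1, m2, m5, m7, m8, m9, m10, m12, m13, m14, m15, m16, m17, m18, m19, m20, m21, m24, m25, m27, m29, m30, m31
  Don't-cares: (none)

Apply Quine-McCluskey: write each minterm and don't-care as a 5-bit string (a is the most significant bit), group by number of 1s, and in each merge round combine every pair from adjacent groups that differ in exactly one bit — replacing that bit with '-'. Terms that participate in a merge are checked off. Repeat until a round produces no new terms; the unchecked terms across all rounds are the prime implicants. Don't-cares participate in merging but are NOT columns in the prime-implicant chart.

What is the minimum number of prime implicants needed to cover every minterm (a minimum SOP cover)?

Round 0: 00000✓ 00001✓ 00010✓ 00101✓ 00111✓ 01000✓ 01001✓ 01010✓ 01100✓ 01101✓ 01110✓ 01111✓ 10000✓ 10001✓ 10010✓ 10011✓ 10100✓ 10101✓ 11000✓ 11001✓ 11011✓ 11101✓ 11110✓ 11111✓
Round 1: -0000✓ -0001✓ -0010✓ -0101✓ -1000✓ -1001✓ -1101✓ -1110✓ -1111✓ 0-000✓ 0-001✓ 0-010✓ 0-101✓ 0-111✓ 00-01✓ 000-0✓ 0000-✓ 001-1✓ 01-00✓ 01-01✓ 01-10✓ 010-0✓ 0100-✓ 011-0✓ 011-1✓ 0110-✓ 0111-✓ 1-000✓ 1-001✓ 1-011✓ 1-101✓ 10-00✓ 10-01✓ 100-0✓ 100-1✓ 1000-✓ 1001-✓ 1010-✓ 11-01✓ 11-11✓ 110-1✓ 1100-✓ 111-1✓ 1111-✓
Round 2: --000✓ --001✓ --101✓ -0-01✓ -00-0 -000-✓ -1-01✓ -100-✓ -11-1 -111- 0--01✓ 0-0-0 0-00-✓ 0-1-1 01--0 01-0- 011-- 1--01✓ 1-0-1 1-00-✓ 10-0- 100-- 11--1
Round 3: ---01 --00-
PIs = {---01, --00-, -00-0, -11-1, -111-, 0-0-0, 0-1-1, 01--0, 01-0-, 011--, 1-0-1, 10-0-, 100--, 11--1}
Coverage chart:
  m0: --00-,-00-0,0-0-0
  m1: ---01,--00-
  m2: -00-0,0-0-0
  m5: ---01,0-1-1
  m7: 0-1-1 ←essential
  m8: --00-,0-0-0,01--0,01-0-
  m9: ---01,--00-,01-0-
  m10: 0-0-0,01--0
  m12: 01--0,01-0-,011--
  m13: ---01,-11-1,0-1-1,01-0-,011--
  m14: -111-,01--0,011--
  m15: -11-1,-111-,0-1-1,011--
  m16: --00-,-00-0,10-0-,100--
  m17: ---01,--00-,1-0-1,10-0-,100--
  m18: -00-0,100--
  m19: 1-0-1,100--
  m20: 10-0- ←essential
  m21: ---01,10-0-
  m24: --00- ←essential
  m25: ---01,--00-,1-0-1,11--1
  m27: 1-0-1,11--1
  m29: ---01,-11-1,11--1
  m30: -111- ←essential
  m31: -11-1,-111-,11--1
Essential: --00-, -111-, 0-1-1, 10-0-
Petrick residual → ---01, -00-0, 01--0, 1-0-1
Min cover (8 terms): d'e + c'd' + b'c'e' + bcd + a'ce + a'be' + ac'e + ab'd'

8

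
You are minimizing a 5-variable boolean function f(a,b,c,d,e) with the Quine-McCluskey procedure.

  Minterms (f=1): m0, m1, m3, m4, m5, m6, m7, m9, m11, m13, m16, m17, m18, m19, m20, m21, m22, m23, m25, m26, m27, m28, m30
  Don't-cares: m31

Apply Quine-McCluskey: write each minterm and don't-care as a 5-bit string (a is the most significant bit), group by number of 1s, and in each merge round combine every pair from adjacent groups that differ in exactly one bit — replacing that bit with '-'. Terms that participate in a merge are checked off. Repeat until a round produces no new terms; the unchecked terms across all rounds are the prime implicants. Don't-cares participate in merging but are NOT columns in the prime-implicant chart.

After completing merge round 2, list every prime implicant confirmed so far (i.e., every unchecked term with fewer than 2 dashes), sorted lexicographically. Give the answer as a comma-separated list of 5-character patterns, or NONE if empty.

Round 0: 00000✓ 00001✓ 00011✓ 00100✓ 00101✓ 00110✓ 00111✓ 01001✓ 01011✓ 01101✓ 10000✓ 10001✓ 10010✓ 10011✓ 10100✓ 10101✓ 10110✓ 10111✓ 11001✓ 11010✓ 11011✓ 11100✓ 11110✓ 11111✓
Round 1: -0000✓ -0001✓ -0011✓ -0100✓ -0101✓ -0110✓ -0111✓ -1001✓ -1011✓ 0-001✓ 0-011✓ 0-101✓ 00-00✓ 00-01✓ 00-11✓ 000-1✓ 0000-✓ 001-0✓ 001-1✓ 0010-✓ 0011-✓ 01-01✓ 010-1✓ 1-001✓ 1-010✓ 1-011✓ 1-100✓ 1-110✓ 1-111✓ 10-00✓ 10-01✓ 10-10✓ 10-11✓ 100-0✓ 100-1✓ 1000-✓ 1001-✓ 101-0✓ 101-1✓ 1010-✓ 1011-✓ 11-10✓ 11-11✓ 110-1✓ 1101-✓ 111-0✓ 1111-✓
Round 2: --001✓ --011✓ -0-00✓ -0-01✓ -0-11✓ -00-1✓ -000-✓ -01-0✓ -01-1✓ -010-✓ -011-✓ -10-1✓ 0--01 0-0-1✓ 00--1✓ 00-0-✓ 001--✓ 1--10✓ 1--11✓ 1-0-1✓ 1-01-✓ 1-1-0 1-11-✓ 10--0✓ 10--1✓ 10-0-✓ 10-1-✓ 100--✓ 101--✓ 11-1-✓
Round 3: --0-1 -0--1 -0-0- -01-- 1--1- 10---
PIs = {--0-1, -0--1, -0-0-, -01--, 0--01, 1--1-, 1-1-0, 10---}

NONE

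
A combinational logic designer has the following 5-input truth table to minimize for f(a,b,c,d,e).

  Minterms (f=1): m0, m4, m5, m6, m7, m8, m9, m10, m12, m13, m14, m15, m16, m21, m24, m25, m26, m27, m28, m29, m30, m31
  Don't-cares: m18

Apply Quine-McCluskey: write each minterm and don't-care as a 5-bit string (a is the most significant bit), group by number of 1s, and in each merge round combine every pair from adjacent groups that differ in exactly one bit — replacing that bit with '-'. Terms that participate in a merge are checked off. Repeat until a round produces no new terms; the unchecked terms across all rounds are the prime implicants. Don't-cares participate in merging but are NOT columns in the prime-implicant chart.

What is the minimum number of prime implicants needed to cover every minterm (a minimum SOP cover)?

6

size-2^0 implicants → 00000(✓)  00100(✓)  00101(✓)  00110(✓)  00111(✓)  01000(✓)  01001(✓)  01010(✓)  01100(✓)  01101(✓)  01110(✓)  01111(✓)  10000(✓)  10010(✓)  10101(✓)  11000(✓)  11001(✓)  11010(✓)  11011(✓)  11100(✓)  11101(✓)  11110(✓)  11111(✓)
size-2^1 implicants → -0000(✓)  -0101(✓)  -1000(✓)  -1001(✓)  -1010(✓)  -1100(✓)  -1101(✓)  -1110(✓)  -1111(✓)  0-000(✓)  0-100(✓)  0-101(✓)  0-110(✓)  0-111(✓)  00-00(✓)  001-0(✓)  001-1(✓)  0010-(✓)  0011-(✓)  01-00(✓)  01-01(✓)  01-10(✓)  010-0(✓)  0100-(✓)  011-0(✓)  011-1(✓)  0110-(✓)  0111-(✓)  1-000(✓)  1-010(✓)  1-101(✓)  100-0(✓)  11-00(✓)  11-01(✓)  11-10(✓)  11-11(✓)  110-0(✓)  110-1(✓)  1100-(✓)  1101-(✓)  111-0(✓)  111-1(✓)  1110-(✓)  1111-(✓)
size-2^2 implicants → --000  --101  -1-00(✓)  -1-01(✓)  -1-10(✓)  -10-0(✓)  -100-(✓)  -11-0(✓)  -11-1(✓)  -110-(✓)  -111-(✓)  0--00  0-1-0(✓)  0-1-1(✓)  0-10-(✓)  0-11-(✓)  001--(✓)  01--0(✓)  01-0-(✓)  011--(✓)  1-0-0  11--0(✓)  11--1(✓)  11-0-(✓)  11-1-(✓)  110--(✓)  111--(✓)
size-2^3 implicants → -1--0  -1-0-  -11--  0-1--  11---
Unchecked terms (primes): --000, --101, -1--0, -1-0-, -11--, 0--00, 0-1--, 1-0-0, 11---
Minterm coverage:
  m0 ⊆ --000,0--00
  m4 ⊆ 0--00,0-1--
  m5 ⊆ --101,0-1--
  m6 ⊆ 0-1-- [E]
  m7 ⊆ 0-1-- [E]
  m8 ⊆ --000,-1--0,-1-0-,0--00
  m9 ⊆ -1-0- [E]
  m10 ⊆ -1--0 [E]
  m12 ⊆ -1--0,-1-0-,-11--,0--00,0-1--
  m13 ⊆ --101,-1-0-,-11--,0-1--
  m14 ⊆ -1--0,-11--,0-1--
  m15 ⊆ -11--,0-1--
  m16 ⊆ --000,1-0-0
  m21 ⊆ --101 [E]
  m24 ⊆ --000,-1--0,-1-0-,1-0-0,11---
  m25 ⊆ -1-0-,11---
  m26 ⊆ -1--0,1-0-0,11---
  m27 ⊆ 11--- [E]
  m28 ⊆ -1--0,-1-0-,-11--,11---
  m29 ⊆ --101,-1-0-,-11--,11---
  m30 ⊆ -1--0,-11--,11---
  m31 ⊆ -11--,11---
E = {--101, -1--0, -1-0-, 0-1--, 11---}
Petrick residual → --000
Cover = c'd'e' + cd'e + be' + bd' + a'c + ab  |cover|=6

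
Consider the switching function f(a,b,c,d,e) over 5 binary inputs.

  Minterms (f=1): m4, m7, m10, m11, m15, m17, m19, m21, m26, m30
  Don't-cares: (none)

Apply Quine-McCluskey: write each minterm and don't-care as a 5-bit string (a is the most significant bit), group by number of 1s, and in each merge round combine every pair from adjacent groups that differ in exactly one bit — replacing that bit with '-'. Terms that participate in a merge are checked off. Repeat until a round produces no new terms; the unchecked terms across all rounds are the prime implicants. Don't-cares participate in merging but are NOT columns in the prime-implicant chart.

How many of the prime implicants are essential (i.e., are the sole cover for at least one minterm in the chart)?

Round 0: 00100 00111✓ 01010✓ 01011✓ 01111✓ 10001✓ 10011✓ 10101✓ 11010✓ 11110✓
Round 1: -1010 0-111 01-11 0101- 10-01 100-1 11-10
PIs = {-1010, 0-111, 00100, 01-11, 0101-, 10-01, 100-1, 11-10}
Coverage chart:
  m4: 00100 ←essential
  m7: 0-111 ←essential
  m10: -1010,0101-
  m11: 01-11,0101-
  m15: 0-111,01-11
  m17: 10-01,100-1
  m19: 100-1 ←essential
  m21: 10-01 ←essential
  m26: -1010,11-10
  m30: 11-10 ←essential
Essential: 0-111, 00100, 10-01, 100-1, 11-10

5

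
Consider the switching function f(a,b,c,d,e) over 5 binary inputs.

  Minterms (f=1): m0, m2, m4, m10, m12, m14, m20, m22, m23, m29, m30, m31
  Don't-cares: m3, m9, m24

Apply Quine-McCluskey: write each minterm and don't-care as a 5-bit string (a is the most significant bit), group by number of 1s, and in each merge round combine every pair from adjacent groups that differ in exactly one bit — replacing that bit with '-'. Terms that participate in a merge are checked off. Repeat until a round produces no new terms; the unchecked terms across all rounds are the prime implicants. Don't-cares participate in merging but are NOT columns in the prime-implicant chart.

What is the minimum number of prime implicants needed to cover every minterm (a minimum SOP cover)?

size-2^0 implicants → 00000(✓)  00010(✓)  00011(✓)  00100(✓)  01001  01010(✓)  01100(✓)  01110(✓)  10100(✓)  10110(✓)  10111(✓)  11000  11101(✓)  11110(✓)  11111(✓)
size-2^1 implicants → -0100  -1110  0-010  0-100  00-00  000-0  0001-  01-10  011-0  1-110(✓)  1-111(✓)  101-0  1011-(✓)  111-1  1111-(✓)
size-2^2 implicants → 1-11-
Unchecked terms (primes): -0100, -1110, 0-010, 0-100, 00-00, 000-0, 0001-, 01-10, 01001, 011-0, 1-11-, 101-0, 11000, 111-1
Minterm coverage:
  m0 ⊆ 00-00,000-0
  m2 ⊆ 0-010,000-0,0001-
  m4 ⊆ -0100,0-100,00-00
  m10 ⊆ 0-010,01-10
  m12 ⊆ 0-100,011-0
  m14 ⊆ -1110,01-10,011-0
  m20 ⊆ -0100,101-0
  m22 ⊆ 1-11-,101-0
  m23 ⊆ 1-11- [E]
  m29 ⊆ 111-1 [E]
  m30 ⊆ -1110,1-11-
  m31 ⊆ 1-11-,111-1
E = {1-11-, 111-1}
Petrick residual → -0100, 0-010, 00-00, 011-0
Cover = b'cd'e' + a'c'de' + a'b'd'e' + a'bce' + acd + abce  |cover|=6

6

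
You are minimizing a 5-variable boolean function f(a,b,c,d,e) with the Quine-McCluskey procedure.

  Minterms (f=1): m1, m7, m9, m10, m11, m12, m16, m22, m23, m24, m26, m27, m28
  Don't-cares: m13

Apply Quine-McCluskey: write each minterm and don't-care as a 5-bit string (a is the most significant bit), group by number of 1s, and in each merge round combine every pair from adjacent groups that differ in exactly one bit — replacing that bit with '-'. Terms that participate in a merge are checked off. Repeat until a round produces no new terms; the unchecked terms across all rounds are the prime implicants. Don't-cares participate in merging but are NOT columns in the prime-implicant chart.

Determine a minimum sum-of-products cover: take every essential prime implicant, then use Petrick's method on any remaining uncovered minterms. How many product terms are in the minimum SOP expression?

6

Round 0: 00001✓ 00111✓ 01001✓ 01010✓ 01011✓ 01100✓ 01101✓ 10000✓ 10110✓ 10111✓ 11000✓ 11010✓ 11011✓ 11100✓
Round 1: -0111 -1010✓ -1011✓ -1100 0-001 01-01 010-1 0101-✓ 0110- 1-000 1011- 11-00 110-0 1101-✓
Round 2: -101-
PIs = {-0111, -101-, -1100, 0-001, 01-01, 010-1, 0110-, 1-000, 1011-, 11-00, 110-0}
Coverage chart:
  m1: 0-001 ←essential
  m7: -0111 ←essential
  m9: 0-001,01-01,010-1
  m10: -101- ←essential
  m11: -101-,010-1
  m12: -1100,0110-
  m16: 1-000 ←essential
  m22: 1011- ←essential
  m23: -0111,1011-
  m24: 1-000,11-00,110-0
  m26: -101-,110-0
  m27: -101- ←essential
  m28: -1100,11-00
Essential: -0111, -101-, 0-001, 1-000, 1011-
Petrick residual → -1100
Min cover (6 terms): b'cde + bc'd + bcd'e' + a'c'd'e + ac'd'e' + ab'cd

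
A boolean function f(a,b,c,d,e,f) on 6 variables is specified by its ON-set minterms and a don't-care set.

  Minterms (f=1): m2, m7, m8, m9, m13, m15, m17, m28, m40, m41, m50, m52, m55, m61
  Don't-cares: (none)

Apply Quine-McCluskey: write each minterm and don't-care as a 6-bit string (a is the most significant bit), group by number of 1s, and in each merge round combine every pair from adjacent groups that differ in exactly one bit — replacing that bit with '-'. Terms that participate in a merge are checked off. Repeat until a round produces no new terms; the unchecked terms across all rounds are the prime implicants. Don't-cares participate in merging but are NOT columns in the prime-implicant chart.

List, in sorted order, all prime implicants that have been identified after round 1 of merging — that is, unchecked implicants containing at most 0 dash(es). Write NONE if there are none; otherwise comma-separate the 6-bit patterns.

size-2^0 implicants → 000010  000111(✓)  001000(✓)  001001(✓)  001101(✓)  001111(✓)  010001  011100  101000(✓)  101001(✓)  110010  110100  110111  111101
size-2^1 implicants → -01000(✓)  -01001(✓)  00-111  001-01  00100-(✓)  0011-1  10100-(✓)
size-2^2 implicants → -0100-
Unchecked terms (primes): -0100-, 00-111, 000010, 001-01, 0011-1, 010001, 011100, 110010, 110100, 110111, 111101

000010, 010001, 011100, 110010, 110100, 110111, 111101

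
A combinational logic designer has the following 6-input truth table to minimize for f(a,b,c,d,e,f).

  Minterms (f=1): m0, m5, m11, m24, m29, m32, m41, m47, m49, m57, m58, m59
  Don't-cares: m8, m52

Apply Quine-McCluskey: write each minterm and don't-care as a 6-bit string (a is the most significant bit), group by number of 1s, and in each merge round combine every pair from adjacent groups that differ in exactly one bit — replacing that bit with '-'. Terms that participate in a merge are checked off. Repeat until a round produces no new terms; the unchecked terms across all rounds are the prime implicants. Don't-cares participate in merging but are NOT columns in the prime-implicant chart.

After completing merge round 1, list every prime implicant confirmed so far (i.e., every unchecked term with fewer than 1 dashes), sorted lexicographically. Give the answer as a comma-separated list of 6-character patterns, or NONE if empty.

000101, 001011, 011101, 101111, 110100

[col 0] 000000*, 000101, 001000*, 001011, 011000*, 011101, 100000*, 101001*, 101111, 110001*, 110100, 111001*, 111010*, 111011*
[col 1] -00000, 0-1000, 00-000, 1-1001, 11-001, 1110-1, 11101-
Prime implicants: -00000, 0-1000, 00-000, 000101, 001011, 011101, 1-1001, 101111, 11-001, 110100, 1110-1, 11101-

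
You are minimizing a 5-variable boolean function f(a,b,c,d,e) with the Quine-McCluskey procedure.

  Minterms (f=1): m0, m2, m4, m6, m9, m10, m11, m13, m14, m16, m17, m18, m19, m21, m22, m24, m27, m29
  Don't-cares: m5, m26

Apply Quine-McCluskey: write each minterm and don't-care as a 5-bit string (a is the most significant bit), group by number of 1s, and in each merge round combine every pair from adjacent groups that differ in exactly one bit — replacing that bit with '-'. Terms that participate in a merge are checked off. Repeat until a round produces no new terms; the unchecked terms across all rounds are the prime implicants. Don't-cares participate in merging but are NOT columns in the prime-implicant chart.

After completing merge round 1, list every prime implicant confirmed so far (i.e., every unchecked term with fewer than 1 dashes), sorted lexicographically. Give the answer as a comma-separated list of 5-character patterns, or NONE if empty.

[col 0] 00000*, 00010*, 00100*, 00101*, 00110*, 01001*, 01010*, 01011*, 01101*, 01110*, 10000*, 10001*, 10010*, 10011*, 10101*, 10110*, 11000*, 11010*, 11011*, 11101*
[col 1] -0000*, -0010*, -0101*, -0110*, -1010*, -1011*, -1101*, 0-010*, 0-101*, 0-110*, 00-00*, 00-10*, 000-0*, 001-0*, 0010-, 01-01, 01-10*, 010-1, 0101-*, 1-000*, 1-010*, 1-011*, 1-101*, 10-01, 10-10*, 100-0*, 100-1*, 1000-*, 1001-*, 110-0*, 1101-*
[col 2] --010, --101, -0-10, -00-0, -101-, 0--10, 00--0, 1-0-0, 1-01-, 100--
Prime implicants: --010, --101, -0-10, -00-0, -101-, 0--10, 00--0, 0010-, 01-01, 010-1, 1-0-0, 1-01-, 10-01, 100--

NONE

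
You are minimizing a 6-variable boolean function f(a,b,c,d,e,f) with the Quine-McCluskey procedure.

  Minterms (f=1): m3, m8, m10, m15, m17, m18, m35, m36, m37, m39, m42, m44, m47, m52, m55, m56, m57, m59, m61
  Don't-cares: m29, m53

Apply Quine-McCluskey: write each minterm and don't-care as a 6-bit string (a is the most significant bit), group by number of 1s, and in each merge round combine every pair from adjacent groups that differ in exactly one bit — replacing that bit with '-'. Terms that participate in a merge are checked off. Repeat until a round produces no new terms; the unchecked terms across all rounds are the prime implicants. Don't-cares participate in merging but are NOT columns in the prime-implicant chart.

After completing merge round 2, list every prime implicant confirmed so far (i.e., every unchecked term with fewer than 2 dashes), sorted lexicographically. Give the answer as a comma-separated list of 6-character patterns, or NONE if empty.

size-2^0 implicants → 000011(✓)  001000(✓)  001010(✓)  001111(✓)  010001  010010  011101(✓)  100011(✓)  100100(✓)  100101(✓)  100111(✓)  101010(✓)  101100(✓)  101111(✓)  110100(✓)  110101(✓)  110111(✓)  111000(✓)  111001(✓)  111011(✓)  111101(✓)
size-2^1 implicants → -00011  -01010  -01111  -11101  0010-0  1-0100(✓)  1-0101(✓)  1-0111(✓)  10-100  10-111  100-11  1001-1(✓)  10010-(✓)  11-101  1101-1(✓)  11010-(✓)  111-01  1110-1  11100-
size-2^2 implicants → 1-01-1  1-010-
Unchecked terms (primes): -00011, -01010, -01111, -11101, 0010-0, 010001, 010010, 1-01-1, 1-010-, 10-100, 10-111, 100-11, 11-101, 111-01, 1110-1, 11100-

-00011, -01010, -01111, -11101, 0010-0, 010001, 010010, 10-100, 10-111, 100-11, 11-101, 111-01, 1110-1, 11100-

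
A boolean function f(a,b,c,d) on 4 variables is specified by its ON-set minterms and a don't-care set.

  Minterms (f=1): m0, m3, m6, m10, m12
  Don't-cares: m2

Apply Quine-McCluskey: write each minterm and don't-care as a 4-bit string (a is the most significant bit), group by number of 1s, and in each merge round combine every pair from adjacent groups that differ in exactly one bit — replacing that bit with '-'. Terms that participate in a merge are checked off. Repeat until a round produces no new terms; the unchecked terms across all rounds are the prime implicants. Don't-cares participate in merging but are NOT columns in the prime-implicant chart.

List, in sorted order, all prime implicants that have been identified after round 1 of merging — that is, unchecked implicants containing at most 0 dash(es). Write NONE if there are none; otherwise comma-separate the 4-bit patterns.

1100

[col 0] 0000*, 0010*, 0011*, 0110*, 1010*, 1100
[col 1] -010, 0-10, 00-0, 001-
Prime implicants: -010, 0-10, 00-0, 001-, 1100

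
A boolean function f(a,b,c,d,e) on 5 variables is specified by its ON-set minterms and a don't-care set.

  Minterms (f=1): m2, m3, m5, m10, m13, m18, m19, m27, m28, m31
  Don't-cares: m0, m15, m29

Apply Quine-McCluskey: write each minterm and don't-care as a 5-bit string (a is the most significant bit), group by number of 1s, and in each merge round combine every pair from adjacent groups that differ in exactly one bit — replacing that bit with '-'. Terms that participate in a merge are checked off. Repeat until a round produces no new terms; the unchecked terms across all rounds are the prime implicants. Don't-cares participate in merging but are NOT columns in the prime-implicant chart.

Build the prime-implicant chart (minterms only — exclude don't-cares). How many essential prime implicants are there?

4

size-2^0 implicants → 00000(✓)  00010(✓)  00011(✓)  00101(✓)  01010(✓)  01101(✓)  01111(✓)  10010(✓)  10011(✓)  11011(✓)  11100(✓)  11101(✓)  11111(✓)
size-2^1 implicants → -0010(✓)  -0011(✓)  -1101(✓)  -1111(✓)  0-010  0-101  000-0  0001-(✓)  011-1(✓)  1-011  1001-(✓)  11-11  111-1(✓)  1110-
size-2^2 implicants → -001-  -11-1
Unchecked terms (primes): -001-, -11-1, 0-010, 0-101, 000-0, 1-011, 11-11, 1110-
Minterm coverage:
  m2 ⊆ -001-,0-010,000-0
  m3 ⊆ -001- [E]
  m5 ⊆ 0-101 [E]
  m10 ⊆ 0-010 [E]
  m13 ⊆ -11-1,0-101
  m18 ⊆ -001- [E]
  m19 ⊆ -001-,1-011
  m27 ⊆ 1-011,11-11
  m28 ⊆ 1110- [E]
  m31 ⊆ -11-1,11-11
E = {-001-, 0-010, 0-101, 1110-}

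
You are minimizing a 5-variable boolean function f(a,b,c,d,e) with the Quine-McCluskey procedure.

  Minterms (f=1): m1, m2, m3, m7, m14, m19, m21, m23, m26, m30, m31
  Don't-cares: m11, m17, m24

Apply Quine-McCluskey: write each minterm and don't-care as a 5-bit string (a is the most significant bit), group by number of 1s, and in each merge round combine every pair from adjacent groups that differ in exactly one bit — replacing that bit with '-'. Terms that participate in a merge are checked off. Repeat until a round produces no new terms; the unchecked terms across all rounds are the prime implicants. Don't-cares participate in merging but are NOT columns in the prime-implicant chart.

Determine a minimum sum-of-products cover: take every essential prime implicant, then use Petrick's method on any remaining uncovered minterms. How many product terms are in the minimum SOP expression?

size-2^0 implicants → 00001(✓)  00010(✓)  00011(✓)  00111(✓)  01011(✓)  01110(✓)  10001(✓)  10011(✓)  10101(✓)  10111(✓)  11000(✓)  11010(✓)  11110(✓)  11111(✓)
size-2^1 implicants → -0001(✓)  -0011(✓)  -0111(✓)  -1110  0-011  00-11(✓)  000-1(✓)  0001-  1-111  10-01(✓)  10-11(✓)  100-1(✓)  101-1(✓)  11-10  110-0  1111-
size-2^2 implicants → -0-11  -00-1  10--1
Unchecked terms (primes): -0-11, -00-1, -1110, 0-011, 0001-, 1-111, 10--1, 11-10, 110-0, 1111-
Minterm coverage:
  m1 ⊆ -00-1 [E]
  m2 ⊆ 0001- [E]
  m3 ⊆ -0-11,-00-1,0-011,0001-
  m7 ⊆ -0-11 [E]
  m14 ⊆ -1110 [E]
  m19 ⊆ -0-11,-00-1,10--1
  m21 ⊆ 10--1 [E]
  m23 ⊆ -0-11,1-111,10--1
  m26 ⊆ 11-10,110-0
  m30 ⊆ -1110,11-10,1111-
  m31 ⊆ 1-111,1111-
E = {-0-11, -00-1, -1110, 0001-, 10--1}
Petrick residual → 1-111, 11-10
Cover = b'de + b'c'e + bcde' + a'b'c'd + acde + ab'e + abde'  |cover|=7

7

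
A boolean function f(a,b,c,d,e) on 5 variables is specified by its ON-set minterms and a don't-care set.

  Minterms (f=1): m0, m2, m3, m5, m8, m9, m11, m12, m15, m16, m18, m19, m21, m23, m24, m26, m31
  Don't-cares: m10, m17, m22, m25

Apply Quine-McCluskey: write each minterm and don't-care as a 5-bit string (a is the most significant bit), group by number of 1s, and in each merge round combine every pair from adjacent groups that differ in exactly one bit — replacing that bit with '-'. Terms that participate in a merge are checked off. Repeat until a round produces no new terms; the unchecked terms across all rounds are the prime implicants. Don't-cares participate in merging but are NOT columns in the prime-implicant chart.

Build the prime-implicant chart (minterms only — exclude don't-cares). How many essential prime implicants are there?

Round 0: 00000✓ 00010✓ 00011✓ 00101✓ 01000✓ 01001✓ 01010✓ 01011✓ 01100✓ 01111✓ 10000✓ 10001✓ 10010✓ 10011✓ 10101✓ 10110✓ 10111✓ 11000✓ 11001✓ 11010✓ 11111✓
Round 1: -0000✓ -0010✓ -0011✓ -0101 -1000✓ -1001✓ -1010✓ -1111 0-000✓ 0-010✓ 0-011✓ 000-0✓ 0001-✓ 01-00 01-11 010-0✓ 010-1✓ 0100-✓ 0101-✓ 1-000✓ 1-001✓ 1-010✓ 1-111 10-01✓ 10-10✓ 10-11✓ 100-0✓ 100-1✓ 1000-✓ 1001-✓ 101-1✓ 1011-✓ 110-0✓ 1100-✓
Round 2: --000✓ --010✓ -00-0✓ -001- -10-0✓ -100- 0-0-0✓ 0-01- 010-- 1-0-0✓ 1-00- 10--1 10-1- 100--
Round 3: --0-0
PIs = {--0-0, -001-, -0101, -100-, -1111, 0-01-, 01-00, 01-11, 010--, 1-00-, 1-111, 10--1, 10-1-, 100--}
Coverage chart:
  m0: --0-0 ←essential
  m2: --0-0,-001-,0-01-
  m3: -001-,0-01-
  m5: -0101 ←essential
  m8: --0-0,-100-,01-00,010--
  m9: -100-,010--
  m11: 0-01-,01-11,010--
  m12: 01-00 ←essential
  m15: -1111,01-11
  m16: --0-0,1-00-,100--
  m18: --0-0,-001-,10-1-,100--
  m19: -001-,10--1,10-1-,100--
  m21: -0101,10--1
  m23: 1-111,10--1,10-1-
  m24: --0-0,-100-,1-00-
  m26: --0-0 ←essential
  m31: -1111,1-111
Essential: --0-0, -0101, 01-00

3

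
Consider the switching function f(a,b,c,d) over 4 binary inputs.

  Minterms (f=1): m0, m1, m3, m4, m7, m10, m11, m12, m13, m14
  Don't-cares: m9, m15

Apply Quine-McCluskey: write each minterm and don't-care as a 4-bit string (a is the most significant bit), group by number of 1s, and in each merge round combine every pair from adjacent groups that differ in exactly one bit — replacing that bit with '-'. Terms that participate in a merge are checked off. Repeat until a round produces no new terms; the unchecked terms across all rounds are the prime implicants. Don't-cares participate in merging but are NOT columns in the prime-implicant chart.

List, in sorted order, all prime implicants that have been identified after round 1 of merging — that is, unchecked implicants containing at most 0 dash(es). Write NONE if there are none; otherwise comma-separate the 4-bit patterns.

NONE

size-2^0 implicants → 0000(✓)  0001(✓)  0011(✓)  0100(✓)  0111(✓)  1001(✓)  1010(✓)  1011(✓)  1100(✓)  1101(✓)  1110(✓)  1111(✓)
size-2^1 implicants → -001(✓)  -011(✓)  -100  -111(✓)  0-00  0-11(✓)  00-1(✓)  000-  1-01(✓)  1-10(✓)  1-11(✓)  10-1(✓)  101-(✓)  11-0(✓)  11-1(✓)  110-(✓)  111-(✓)
size-2^2 implicants → --11  -0-1  1--1  1-1-  11--
Unchecked terms (primes): --11, -0-1, -100, 0-00, 000-, 1--1, 1-1-, 11--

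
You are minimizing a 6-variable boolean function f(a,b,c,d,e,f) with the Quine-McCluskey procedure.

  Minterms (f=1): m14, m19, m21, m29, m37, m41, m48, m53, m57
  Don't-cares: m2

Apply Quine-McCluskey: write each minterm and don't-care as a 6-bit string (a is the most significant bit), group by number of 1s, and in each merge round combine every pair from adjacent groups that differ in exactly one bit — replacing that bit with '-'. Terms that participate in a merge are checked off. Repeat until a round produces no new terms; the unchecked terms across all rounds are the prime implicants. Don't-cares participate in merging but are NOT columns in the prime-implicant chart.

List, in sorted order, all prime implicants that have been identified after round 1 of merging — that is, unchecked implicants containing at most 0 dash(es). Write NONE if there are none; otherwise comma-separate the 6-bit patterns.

Round 0: 000010 001110 010011 010101✓ 011101✓ 100101✓ 101001✓ 110000 110101✓ 111001✓
Round 1: -10101 01-101 1-0101 1-1001
PIs = {-10101, 000010, 001110, 01-101, 010011, 1-0101, 1-1001, 110000}

000010, 001110, 010011, 110000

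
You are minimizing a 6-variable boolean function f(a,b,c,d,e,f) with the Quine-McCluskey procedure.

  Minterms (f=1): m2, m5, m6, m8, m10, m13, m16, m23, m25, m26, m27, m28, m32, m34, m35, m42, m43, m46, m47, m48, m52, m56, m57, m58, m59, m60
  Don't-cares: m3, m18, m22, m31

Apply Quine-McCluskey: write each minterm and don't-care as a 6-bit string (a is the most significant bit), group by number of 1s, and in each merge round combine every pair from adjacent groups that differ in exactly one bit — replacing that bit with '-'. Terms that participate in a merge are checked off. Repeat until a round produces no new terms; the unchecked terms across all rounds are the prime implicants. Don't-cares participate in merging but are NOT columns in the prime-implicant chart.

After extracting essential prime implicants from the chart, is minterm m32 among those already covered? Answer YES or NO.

NO

Round 0: 000010✓ 000011✓ 000101✓ 000110✓ 001000✓ 001010✓ 001101✓ 010000✓ 010010✓ 010110✓ 010111✓ 011001✓ 011010✓ 011011✓ 011100✓ 011111✓ 100000✓ 100010✓ 100011✓ 101010✓ 101011✓ 101110✓ 101111✓ 110000✓ 110100✓ 111000✓ 111001✓ 111010✓ 111011✓ 111100✓
Round 1: -00010✓ -00011✓ -01010✓ -10000 -11001✓ -11010✓ -11011✓ -11100 0-0010✓ 0-0110✓ 0-1010✓ 00-010✓ 00-101 000-10✓ 00001-✓ 0010-0 01-010✓ 01-111 010-10✓ 0100-0 01011- 011-11 0110-1✓ 01101-✓ 1-0000 1-1010✓ 1-1011✓ 10-010✓ 10-011✓ 1000-0 10001-✓ 101-10✓ 101-11✓ 10101-✓ 10111-✓ 11-000✓ 11-100✓ 110-00✓ 111-00✓ 1110-0✓ 1110-1✓ 11100-✓ 11101-✓
Round 2: --1010 -0-010 -0001- -110-1 -1101- 0--010 0-0-10 1-101- 10-01- 101-1- 11--00 1110--
PIs = {--1010, -0-010, -0001-, -10000, -110-1, -1101-, -11100, 0--010, 0-0-10, 00-101, 0010-0, 01-111, 0100-0, 01011-, 011-11, 1-0000, 1-101-, 10-01-, 1000-0, 101-1-, 11--00, 1110--}
Coverage chart:
  m2: -0-010,-0001-,0--010,0-0-10
  m5: 00-101 ←essential
  m6: 0-0-10 ←essential
  m8: 0010-0 ←essential
  m10: --1010,-0-010,0--010,0010-0
  m13: 00-101 ←essential
  m16: -10000,0100-0
  m23: 01-111,01011-
  m25: -110-1 ←essential
  m26: --1010,-1101-,0--010
  m27: -110-1,-1101-,011-11
  m28: -11100 ←essential
  m32: 1-0000,1000-0
  m34: -0-010,-0001-,10-01-,1000-0
  m35: -0001-,10-01-
  m42: --1010,-0-010,1-101-,10-01-,101-1-
  m43: 1-101-,10-01-,101-1-
  m46: 101-1- ←essential
  m47: 101-1- ←essential
  m48: -10000,1-0000,11--00
  m52: 11--00 ←essential
  m56: 11--00,1110--
  m57: -110-1,1110--
  m58: --1010,-1101-,1-101-,1110--
  m59: -110-1,-1101-,1-101-,1110--
  m60: -11100,11--00
Essential: -110-1, -11100, 0-0-10, 00-101, 0010-0, 101-1-, 11--00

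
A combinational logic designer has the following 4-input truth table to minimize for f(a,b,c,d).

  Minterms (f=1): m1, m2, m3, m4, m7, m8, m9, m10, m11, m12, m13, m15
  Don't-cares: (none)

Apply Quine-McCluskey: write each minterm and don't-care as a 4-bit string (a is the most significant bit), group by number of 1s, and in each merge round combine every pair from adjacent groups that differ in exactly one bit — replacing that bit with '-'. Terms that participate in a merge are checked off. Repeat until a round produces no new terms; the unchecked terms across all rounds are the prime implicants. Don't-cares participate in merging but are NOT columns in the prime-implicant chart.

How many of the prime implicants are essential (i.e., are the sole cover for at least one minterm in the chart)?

Round 0: 0001✓ 0010✓ 0011✓ 0100✓ 0111✓ 1000✓ 1001✓ 1010✓ 1011✓ 1100✓ 1101✓ 1111✓
Round 1: -001✓ -010✓ -011✓ -100 -111✓ 0-11✓ 00-1✓ 001-✓ 1-00✓ 1-01✓ 1-11✓ 10-0✓ 10-1✓ 100-✓ 101-✓ 11-1✓ 110-✓
Round 2: --11 -0-1 -01- 1--1 1-0- 10--
PIs = {--11, -0-1, -01-, -100, 1--1, 1-0-, 10--}
Coverage chart:
  m1: -0-1 ←essential
  m2: -01- ←essential
  m3: --11,-0-1,-01-
  m4: -100 ←essential
  m7: --11 ←essential
  m8: 1-0-,10--
  m9: -0-1,1--1,1-0-,10--
  m10: -01-,10--
  m11: --11,-0-1,-01-,1--1,10--
  m12: -100,1-0-
  m13: 1--1,1-0-
  m15: --11,1--1
Essential: --11, -0-1, -01-, -100

4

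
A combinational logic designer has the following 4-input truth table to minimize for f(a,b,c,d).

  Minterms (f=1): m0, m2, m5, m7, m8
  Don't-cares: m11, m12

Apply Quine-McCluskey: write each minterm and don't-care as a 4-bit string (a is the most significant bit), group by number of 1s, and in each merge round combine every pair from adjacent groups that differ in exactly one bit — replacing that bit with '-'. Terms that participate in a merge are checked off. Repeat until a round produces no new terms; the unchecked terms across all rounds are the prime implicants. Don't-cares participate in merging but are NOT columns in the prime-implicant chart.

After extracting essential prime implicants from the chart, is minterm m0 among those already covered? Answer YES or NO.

size-2^0 implicants → 0000(✓)  0010(✓)  0101(✓)  0111(✓)  1000(✓)  1011  1100(✓)
size-2^1 implicants → -000  00-0  01-1  1-00
Unchecked terms (primes): -000, 00-0, 01-1, 1-00, 1011
Minterm coverage:
  m0 ⊆ -000,00-0
  m2 ⊆ 00-0 [E]
  m5 ⊆ 01-1 [E]
  m7 ⊆ 01-1 [E]
  m8 ⊆ -000,1-00
E = {00-0, 01-1}

YES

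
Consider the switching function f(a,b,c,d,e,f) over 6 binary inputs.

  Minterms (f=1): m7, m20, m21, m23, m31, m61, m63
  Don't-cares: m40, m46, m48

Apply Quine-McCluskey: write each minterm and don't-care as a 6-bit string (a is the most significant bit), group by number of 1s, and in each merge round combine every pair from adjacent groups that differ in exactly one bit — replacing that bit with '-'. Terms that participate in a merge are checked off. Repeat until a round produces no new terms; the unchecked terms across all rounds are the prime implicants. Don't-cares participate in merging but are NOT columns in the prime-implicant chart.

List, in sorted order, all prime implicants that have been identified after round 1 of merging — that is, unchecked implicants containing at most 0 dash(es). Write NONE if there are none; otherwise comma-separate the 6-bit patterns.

size-2^0 implicants → 000111(✓)  010100(✓)  010101(✓)  010111(✓)  011111(✓)  101000  101110  110000  111101(✓)  111111(✓)
size-2^1 implicants → -11111  0-0111  01-111  0101-1  01010-  1111-1
Unchecked terms (primes): -11111, 0-0111, 01-111, 0101-1, 01010-, 101000, 101110, 110000, 1111-1

101000, 101110, 110000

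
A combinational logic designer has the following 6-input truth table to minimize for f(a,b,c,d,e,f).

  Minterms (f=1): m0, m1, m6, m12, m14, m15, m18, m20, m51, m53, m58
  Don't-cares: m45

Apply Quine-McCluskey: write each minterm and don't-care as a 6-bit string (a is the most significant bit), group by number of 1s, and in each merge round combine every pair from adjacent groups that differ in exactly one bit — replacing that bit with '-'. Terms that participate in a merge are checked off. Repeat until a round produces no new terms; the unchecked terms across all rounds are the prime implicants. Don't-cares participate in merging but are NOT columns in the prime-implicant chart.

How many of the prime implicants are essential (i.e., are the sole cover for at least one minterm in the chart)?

size-2^0 implicants → 000000(✓)  000001(✓)  000110(✓)  001100(✓)  001110(✓)  001111(✓)  010010  010100  101101  110011  110101  111010
size-2^1 implicants → 00-110  00000-  0011-0  00111-
Unchecked terms (primes): 00-110, 00000-, 0011-0, 00111-, 010010, 010100, 101101, 110011, 110101, 111010
Minterm coverage:
  m0 ⊆ 00000- [E]
  m1 ⊆ 00000- [E]
  m6 ⊆ 00-110 [E]
  m12 ⊆ 0011-0 [E]
  m14 ⊆ 00-110,0011-0,00111-
  m15 ⊆ 00111- [E]
  m18 ⊆ 010010 [E]
  m20 ⊆ 010100 [E]
  m51 ⊆ 110011 [E]
  m53 ⊆ 110101 [E]
  m58 ⊆ 111010 [E]
E = {00-110, 00000-, 0011-0, 00111-, 010010, 010100, 110011, 110101, 111010}

9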